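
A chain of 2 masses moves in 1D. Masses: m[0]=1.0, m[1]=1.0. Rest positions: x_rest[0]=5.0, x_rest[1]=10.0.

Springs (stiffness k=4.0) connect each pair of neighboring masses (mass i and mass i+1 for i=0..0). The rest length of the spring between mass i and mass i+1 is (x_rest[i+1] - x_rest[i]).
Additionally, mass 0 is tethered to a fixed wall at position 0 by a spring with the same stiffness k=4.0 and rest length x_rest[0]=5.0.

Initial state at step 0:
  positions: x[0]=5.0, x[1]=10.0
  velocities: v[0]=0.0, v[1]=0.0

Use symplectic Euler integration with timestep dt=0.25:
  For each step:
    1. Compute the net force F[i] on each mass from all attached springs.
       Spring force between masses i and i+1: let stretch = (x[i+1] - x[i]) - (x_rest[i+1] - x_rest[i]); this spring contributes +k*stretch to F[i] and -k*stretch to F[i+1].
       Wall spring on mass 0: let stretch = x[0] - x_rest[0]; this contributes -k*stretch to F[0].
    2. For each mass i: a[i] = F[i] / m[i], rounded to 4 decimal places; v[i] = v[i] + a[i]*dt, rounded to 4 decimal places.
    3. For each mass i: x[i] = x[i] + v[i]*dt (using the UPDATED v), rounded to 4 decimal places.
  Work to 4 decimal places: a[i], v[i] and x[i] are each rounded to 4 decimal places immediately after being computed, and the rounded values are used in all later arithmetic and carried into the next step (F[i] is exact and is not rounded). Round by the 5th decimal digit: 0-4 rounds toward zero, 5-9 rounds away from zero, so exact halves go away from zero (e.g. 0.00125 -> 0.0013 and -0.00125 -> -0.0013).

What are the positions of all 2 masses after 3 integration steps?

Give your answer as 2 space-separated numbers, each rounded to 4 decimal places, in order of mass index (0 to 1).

Step 0: x=[5.0000 10.0000] v=[0.0000 0.0000]
Step 1: x=[5.0000 10.0000] v=[0.0000 0.0000]
Step 2: x=[5.0000 10.0000] v=[0.0000 0.0000]
Step 3: x=[5.0000 10.0000] v=[0.0000 0.0000]

Answer: 5.0000 10.0000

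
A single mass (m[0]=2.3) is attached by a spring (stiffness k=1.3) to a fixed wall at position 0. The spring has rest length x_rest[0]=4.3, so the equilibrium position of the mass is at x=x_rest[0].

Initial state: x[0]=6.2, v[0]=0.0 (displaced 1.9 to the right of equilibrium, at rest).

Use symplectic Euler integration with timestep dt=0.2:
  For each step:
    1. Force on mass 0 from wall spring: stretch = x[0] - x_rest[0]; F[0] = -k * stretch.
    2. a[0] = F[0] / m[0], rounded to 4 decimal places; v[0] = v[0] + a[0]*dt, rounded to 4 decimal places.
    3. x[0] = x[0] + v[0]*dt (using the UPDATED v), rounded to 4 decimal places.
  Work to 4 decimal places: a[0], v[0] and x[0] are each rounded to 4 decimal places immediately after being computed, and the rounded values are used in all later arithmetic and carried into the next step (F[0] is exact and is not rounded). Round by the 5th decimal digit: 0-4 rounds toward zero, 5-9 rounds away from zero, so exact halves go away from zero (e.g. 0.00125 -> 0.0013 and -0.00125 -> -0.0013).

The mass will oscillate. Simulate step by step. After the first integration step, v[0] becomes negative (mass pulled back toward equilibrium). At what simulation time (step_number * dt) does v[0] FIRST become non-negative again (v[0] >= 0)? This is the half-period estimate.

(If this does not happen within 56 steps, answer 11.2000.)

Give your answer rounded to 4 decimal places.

Answer: 4.2000

Derivation:
Step 0: x=[6.2000] v=[0.0000]
Step 1: x=[6.1570] v=[-0.2148]
Step 2: x=[6.0721] v=[-0.4247]
Step 3: x=[5.9471] v=[-0.6250]
Step 4: x=[5.7849] v=[-0.8112]
Step 5: x=[5.5891] v=[-0.9791]
Step 6: x=[5.3641] v=[-1.1248]
Step 7: x=[5.1151] v=[-1.2451]
Step 8: x=[4.8477] v=[-1.3372]
Step 9: x=[4.5679] v=[-1.3991]
Step 10: x=[4.2820] v=[-1.4294]
Step 11: x=[3.9965] v=[-1.4274]
Step 12: x=[3.7179] v=[-1.3931]
Step 13: x=[3.4524] v=[-1.3273]
Step 14: x=[3.2061] v=[-1.2315]
Step 15: x=[2.9845] v=[-1.1078]
Step 16: x=[2.7927] v=[-0.9591]
Step 17: x=[2.6350] v=[-0.7887]
Step 18: x=[2.5149] v=[-0.6005]
Step 19: x=[2.4352] v=[-0.3987]
Step 20: x=[2.3976] v=[-0.1879]
Step 21: x=[2.4030] v=[0.0272]
First v>=0 after going negative at step 21, time=4.2000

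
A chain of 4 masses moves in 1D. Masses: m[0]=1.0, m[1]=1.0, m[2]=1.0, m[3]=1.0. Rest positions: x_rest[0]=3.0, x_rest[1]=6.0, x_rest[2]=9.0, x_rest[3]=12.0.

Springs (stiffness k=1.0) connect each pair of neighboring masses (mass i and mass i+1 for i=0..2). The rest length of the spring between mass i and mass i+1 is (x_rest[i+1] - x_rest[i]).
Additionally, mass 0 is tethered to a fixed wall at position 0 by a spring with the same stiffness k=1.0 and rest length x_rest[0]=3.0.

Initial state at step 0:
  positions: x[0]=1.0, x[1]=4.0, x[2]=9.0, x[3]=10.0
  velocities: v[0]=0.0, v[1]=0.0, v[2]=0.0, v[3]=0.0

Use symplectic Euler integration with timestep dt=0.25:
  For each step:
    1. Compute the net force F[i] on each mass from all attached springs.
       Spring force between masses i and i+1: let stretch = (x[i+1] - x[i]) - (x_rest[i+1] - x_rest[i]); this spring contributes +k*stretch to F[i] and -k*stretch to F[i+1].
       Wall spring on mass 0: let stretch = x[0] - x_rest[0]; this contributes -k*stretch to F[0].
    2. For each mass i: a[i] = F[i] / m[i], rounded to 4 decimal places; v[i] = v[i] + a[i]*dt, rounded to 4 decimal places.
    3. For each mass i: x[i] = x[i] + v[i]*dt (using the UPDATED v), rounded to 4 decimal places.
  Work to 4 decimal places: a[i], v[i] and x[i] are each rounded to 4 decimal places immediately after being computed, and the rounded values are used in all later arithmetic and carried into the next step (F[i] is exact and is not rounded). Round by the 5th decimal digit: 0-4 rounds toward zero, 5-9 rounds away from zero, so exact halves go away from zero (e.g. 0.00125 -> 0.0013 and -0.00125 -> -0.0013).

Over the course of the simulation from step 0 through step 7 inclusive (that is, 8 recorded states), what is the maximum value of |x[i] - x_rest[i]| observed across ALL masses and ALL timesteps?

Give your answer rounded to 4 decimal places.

Step 0: x=[1.0000 4.0000 9.0000 10.0000] v=[0.0000 0.0000 0.0000 0.0000]
Step 1: x=[1.1250 4.1250 8.7500 10.1250] v=[0.5000 0.5000 -1.0000 0.5000]
Step 2: x=[1.3672 4.3516 8.2969 10.3516] v=[0.9688 0.9063 -1.8125 0.9063]
Step 3: x=[1.7105 4.6382 7.7256 10.6373] v=[1.3731 1.1465 -2.2852 1.1426]
Step 4: x=[2.1299 4.9348 7.1433 10.9285] v=[1.6774 1.1864 -2.3291 1.1647]
Step 5: x=[2.5915 5.1941 6.6596 11.1706] v=[1.8462 1.0373 -1.9349 0.9684]
Step 6: x=[3.0538 5.3824 6.3662 11.3183] v=[1.8490 0.7530 -1.1735 0.5907]
Step 7: x=[3.4707 5.4866 6.3209 11.3440] v=[1.6677 0.4168 -0.1814 0.1027]
Max displacement = 2.6791

Answer: 2.6791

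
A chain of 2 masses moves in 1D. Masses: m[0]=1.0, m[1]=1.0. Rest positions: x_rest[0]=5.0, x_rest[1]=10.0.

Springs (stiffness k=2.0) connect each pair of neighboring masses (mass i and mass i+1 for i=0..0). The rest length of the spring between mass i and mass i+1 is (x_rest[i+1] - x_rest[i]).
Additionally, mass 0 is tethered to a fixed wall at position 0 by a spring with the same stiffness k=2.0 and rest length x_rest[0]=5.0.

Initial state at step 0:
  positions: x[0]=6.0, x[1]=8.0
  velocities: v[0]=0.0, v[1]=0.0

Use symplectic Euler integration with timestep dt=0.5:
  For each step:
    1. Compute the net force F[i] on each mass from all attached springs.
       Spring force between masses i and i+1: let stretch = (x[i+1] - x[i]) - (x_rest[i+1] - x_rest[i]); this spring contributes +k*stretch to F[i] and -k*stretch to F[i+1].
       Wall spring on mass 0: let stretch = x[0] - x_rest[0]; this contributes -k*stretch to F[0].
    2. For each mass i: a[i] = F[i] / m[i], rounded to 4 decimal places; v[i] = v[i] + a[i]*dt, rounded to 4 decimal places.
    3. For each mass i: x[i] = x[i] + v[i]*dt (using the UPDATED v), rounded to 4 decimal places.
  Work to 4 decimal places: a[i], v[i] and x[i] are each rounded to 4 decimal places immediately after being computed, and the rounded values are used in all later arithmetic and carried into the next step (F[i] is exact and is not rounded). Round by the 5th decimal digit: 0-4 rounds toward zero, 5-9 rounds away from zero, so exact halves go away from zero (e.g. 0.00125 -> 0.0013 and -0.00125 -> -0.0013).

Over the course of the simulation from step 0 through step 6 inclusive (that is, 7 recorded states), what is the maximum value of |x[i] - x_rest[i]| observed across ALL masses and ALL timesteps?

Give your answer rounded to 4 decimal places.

Answer: 2.2813

Derivation:
Step 0: x=[6.0000 8.0000] v=[0.0000 0.0000]
Step 1: x=[4.0000 9.5000] v=[-4.0000 3.0000]
Step 2: x=[2.7500 10.7500] v=[-2.5000 2.5000]
Step 3: x=[4.1250 10.5000] v=[2.7500 -0.5000]
Step 4: x=[6.6250 9.5625] v=[5.0000 -1.8750]
Step 5: x=[7.2813 9.6563] v=[1.3125 0.1875]
Step 6: x=[5.4844 11.0626] v=[-3.5938 2.8125]
Max displacement = 2.2813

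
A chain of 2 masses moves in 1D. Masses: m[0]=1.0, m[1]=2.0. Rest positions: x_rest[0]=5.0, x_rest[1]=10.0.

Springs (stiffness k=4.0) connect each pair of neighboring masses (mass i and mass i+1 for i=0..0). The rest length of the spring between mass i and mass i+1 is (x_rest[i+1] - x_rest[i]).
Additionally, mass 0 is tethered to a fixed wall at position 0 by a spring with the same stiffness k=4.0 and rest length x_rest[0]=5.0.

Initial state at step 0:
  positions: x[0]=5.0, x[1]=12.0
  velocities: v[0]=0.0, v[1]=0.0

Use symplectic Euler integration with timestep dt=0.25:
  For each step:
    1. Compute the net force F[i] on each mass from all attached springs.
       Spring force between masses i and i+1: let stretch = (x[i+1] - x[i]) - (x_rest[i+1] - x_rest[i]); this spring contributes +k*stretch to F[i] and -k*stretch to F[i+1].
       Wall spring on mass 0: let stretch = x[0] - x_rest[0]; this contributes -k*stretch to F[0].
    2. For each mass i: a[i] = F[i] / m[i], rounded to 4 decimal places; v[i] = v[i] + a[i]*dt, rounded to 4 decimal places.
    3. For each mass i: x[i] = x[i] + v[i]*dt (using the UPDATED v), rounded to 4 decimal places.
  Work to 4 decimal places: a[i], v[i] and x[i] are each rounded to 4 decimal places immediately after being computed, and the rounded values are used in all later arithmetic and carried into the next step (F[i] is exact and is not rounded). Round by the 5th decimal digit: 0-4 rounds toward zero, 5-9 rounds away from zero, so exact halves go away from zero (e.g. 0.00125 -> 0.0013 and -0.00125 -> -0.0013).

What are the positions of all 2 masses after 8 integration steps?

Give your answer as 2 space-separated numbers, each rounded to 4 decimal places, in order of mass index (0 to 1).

Answer: 3.5970 9.5660

Derivation:
Step 0: x=[5.0000 12.0000] v=[0.0000 0.0000]
Step 1: x=[5.5000 11.7500] v=[2.0000 -1.0000]
Step 2: x=[6.1875 11.3438] v=[2.7500 -1.6250]
Step 3: x=[6.6172 10.9180] v=[1.7188 -1.7032]
Step 4: x=[6.4678 10.5796] v=[-0.5976 -1.3536]
Step 5: x=[5.7294 10.3522] v=[-2.9536 -0.9095]
Step 6: x=[4.7144 10.1720] v=[-4.0602 -0.7209]
Step 7: x=[3.8852 9.9346] v=[-3.3170 -0.9497]
Step 8: x=[3.5970 9.5660] v=[-1.1528 -1.4744]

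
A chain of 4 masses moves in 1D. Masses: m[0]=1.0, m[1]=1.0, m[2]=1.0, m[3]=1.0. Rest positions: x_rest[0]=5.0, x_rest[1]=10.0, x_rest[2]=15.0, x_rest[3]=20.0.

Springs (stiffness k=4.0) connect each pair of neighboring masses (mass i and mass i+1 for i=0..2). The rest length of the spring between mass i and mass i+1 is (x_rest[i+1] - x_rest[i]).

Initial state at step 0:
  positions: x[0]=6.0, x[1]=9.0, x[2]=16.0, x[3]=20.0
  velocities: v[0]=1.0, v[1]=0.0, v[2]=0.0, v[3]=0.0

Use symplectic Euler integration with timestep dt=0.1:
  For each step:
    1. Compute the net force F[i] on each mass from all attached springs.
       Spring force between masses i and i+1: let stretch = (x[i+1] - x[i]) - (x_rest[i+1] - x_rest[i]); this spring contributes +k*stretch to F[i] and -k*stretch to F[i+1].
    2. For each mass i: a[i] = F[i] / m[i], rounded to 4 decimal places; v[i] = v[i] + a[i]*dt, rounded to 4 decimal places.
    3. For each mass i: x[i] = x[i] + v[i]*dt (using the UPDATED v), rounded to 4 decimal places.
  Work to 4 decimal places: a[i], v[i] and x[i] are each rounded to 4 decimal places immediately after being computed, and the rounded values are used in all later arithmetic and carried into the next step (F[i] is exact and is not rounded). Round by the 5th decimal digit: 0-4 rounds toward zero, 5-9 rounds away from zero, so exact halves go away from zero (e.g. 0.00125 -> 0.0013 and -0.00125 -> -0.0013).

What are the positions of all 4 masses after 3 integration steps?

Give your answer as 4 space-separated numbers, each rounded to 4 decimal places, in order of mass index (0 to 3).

Answer: 5.8511 9.8743 15.3657 20.2090

Derivation:
Step 0: x=[6.0000 9.0000 16.0000 20.0000] v=[1.0000 0.0000 0.0000 0.0000]
Step 1: x=[6.0200 9.1600 15.8800 20.0400] v=[0.2000 1.6000 -1.2000 0.4000]
Step 2: x=[5.9656 9.4632 15.6576 20.1136] v=[-0.5440 3.0320 -2.2240 0.7360]
Step 3: x=[5.8511 9.8743 15.3657 20.2090] v=[-1.1450 4.1107 -2.9194 0.9536]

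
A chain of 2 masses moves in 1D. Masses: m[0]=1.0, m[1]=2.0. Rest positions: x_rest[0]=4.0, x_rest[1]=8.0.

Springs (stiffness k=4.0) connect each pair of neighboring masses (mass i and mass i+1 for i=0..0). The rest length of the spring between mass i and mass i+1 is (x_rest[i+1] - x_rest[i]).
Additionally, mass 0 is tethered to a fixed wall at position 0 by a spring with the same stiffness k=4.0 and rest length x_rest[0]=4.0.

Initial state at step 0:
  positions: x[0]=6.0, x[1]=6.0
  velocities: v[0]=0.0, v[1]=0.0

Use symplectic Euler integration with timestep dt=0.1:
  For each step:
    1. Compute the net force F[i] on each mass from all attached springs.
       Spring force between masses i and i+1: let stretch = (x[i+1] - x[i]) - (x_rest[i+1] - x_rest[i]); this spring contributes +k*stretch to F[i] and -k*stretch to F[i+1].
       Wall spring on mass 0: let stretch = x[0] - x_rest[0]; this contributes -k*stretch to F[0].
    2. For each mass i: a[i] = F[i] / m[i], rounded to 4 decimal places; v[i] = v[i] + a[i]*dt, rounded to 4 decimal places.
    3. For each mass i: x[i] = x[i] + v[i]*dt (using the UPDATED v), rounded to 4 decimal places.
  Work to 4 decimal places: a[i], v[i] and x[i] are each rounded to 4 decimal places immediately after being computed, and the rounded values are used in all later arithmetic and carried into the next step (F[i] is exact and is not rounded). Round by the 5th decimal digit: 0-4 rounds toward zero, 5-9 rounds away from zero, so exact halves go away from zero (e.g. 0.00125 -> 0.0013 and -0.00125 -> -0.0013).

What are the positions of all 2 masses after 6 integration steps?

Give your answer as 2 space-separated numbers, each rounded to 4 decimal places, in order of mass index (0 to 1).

Answer: 2.3643 7.2781

Derivation:
Step 0: x=[6.0000 6.0000] v=[0.0000 0.0000]
Step 1: x=[5.7600 6.0800] v=[-2.4000 0.8000]
Step 2: x=[5.3024 6.2336] v=[-4.5760 1.5360]
Step 3: x=[4.6700 6.4486] v=[-6.3245 2.1498]
Step 4: x=[3.9219 6.7080] v=[-7.4811 2.5941]
Step 5: x=[3.1284 6.9917] v=[-7.9354 2.8369]
Step 6: x=[2.3643 7.2781] v=[-7.6414 2.8642]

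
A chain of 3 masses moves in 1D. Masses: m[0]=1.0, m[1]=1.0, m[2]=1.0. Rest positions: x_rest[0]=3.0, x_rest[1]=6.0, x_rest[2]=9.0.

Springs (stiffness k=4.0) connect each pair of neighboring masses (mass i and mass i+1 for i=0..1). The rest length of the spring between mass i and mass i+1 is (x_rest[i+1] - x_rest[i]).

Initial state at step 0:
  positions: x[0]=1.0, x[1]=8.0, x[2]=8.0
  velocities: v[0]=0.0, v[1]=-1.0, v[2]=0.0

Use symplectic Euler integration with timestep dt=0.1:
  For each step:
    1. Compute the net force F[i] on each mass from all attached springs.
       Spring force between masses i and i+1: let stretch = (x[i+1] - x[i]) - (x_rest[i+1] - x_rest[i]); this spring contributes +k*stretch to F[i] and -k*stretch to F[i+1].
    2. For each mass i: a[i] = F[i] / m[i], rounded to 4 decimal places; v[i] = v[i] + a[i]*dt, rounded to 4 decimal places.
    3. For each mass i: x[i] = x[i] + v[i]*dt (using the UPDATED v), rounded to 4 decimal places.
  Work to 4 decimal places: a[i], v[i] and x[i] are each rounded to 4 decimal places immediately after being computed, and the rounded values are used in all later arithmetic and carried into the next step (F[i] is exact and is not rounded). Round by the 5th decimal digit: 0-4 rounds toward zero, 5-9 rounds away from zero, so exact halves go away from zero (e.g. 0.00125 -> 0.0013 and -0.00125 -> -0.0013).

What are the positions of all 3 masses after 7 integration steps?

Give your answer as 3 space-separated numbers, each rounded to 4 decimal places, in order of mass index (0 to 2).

Answer: 3.4842 3.2631 9.5528

Derivation:
Step 0: x=[1.0000 8.0000 8.0000] v=[0.0000 -1.0000 0.0000]
Step 1: x=[1.1600 7.6200 8.1200] v=[1.6000 -3.8000 1.2000]
Step 2: x=[1.4584 7.0016 8.3400] v=[2.9840 -6.1840 2.2000]
Step 3: x=[1.8585 6.2150 8.6265] v=[4.0013 -7.8659 2.8646]
Step 4: x=[2.3129 5.3506 8.9365] v=[4.5439 -8.6439 3.1000]
Step 5: x=[2.7688 4.5081 9.2231] v=[4.5590 -8.4246 2.8656]
Step 6: x=[3.1743 3.7847 9.4411] v=[4.0547 -7.2343 2.1796]
Step 7: x=[3.4842 3.2631 9.5528] v=[3.0989 -5.2159 1.1170]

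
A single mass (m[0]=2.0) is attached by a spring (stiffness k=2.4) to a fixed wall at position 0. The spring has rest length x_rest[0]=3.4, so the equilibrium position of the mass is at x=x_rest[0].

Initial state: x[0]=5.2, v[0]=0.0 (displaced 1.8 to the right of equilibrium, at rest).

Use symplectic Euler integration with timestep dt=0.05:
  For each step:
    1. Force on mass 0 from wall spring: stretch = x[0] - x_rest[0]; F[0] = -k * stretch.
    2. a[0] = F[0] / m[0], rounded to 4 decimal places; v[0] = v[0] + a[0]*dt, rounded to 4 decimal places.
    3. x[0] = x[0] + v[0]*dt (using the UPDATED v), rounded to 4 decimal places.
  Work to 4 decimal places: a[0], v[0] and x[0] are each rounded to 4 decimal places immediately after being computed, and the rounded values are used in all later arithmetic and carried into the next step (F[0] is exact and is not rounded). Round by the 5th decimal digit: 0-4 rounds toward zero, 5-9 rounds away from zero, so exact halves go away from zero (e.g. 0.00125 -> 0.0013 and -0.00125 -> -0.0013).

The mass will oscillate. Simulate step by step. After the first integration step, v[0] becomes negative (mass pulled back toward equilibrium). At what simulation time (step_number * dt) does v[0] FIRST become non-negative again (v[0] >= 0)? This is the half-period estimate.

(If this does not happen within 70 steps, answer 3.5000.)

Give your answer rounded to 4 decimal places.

Answer: 2.9000

Derivation:
Step 0: x=[5.2000] v=[0.0000]
Step 1: x=[5.1946] v=[-0.1080]
Step 2: x=[5.1838] v=[-0.2157]
Step 3: x=[5.1677] v=[-0.3227]
Step 4: x=[5.1463] v=[-0.4288]
Step 5: x=[5.1196] v=[-0.5336]
Step 6: x=[5.0878] v=[-0.6368]
Step 7: x=[5.0509] v=[-0.7381]
Step 8: x=[5.0090] v=[-0.8372]
Step 9: x=[4.9623] v=[-0.9337]
Step 10: x=[4.9109] v=[-1.0274]
Step 11: x=[4.8550] v=[-1.1181]
Step 12: x=[4.7947] v=[-1.2054]
Step 13: x=[4.7302] v=[-1.2891]
Step 14: x=[4.6618] v=[-1.3689]
Step 15: x=[4.5896] v=[-1.4446]
Step 16: x=[4.5138] v=[-1.5160]
Step 17: x=[4.4347] v=[-1.5828]
Step 18: x=[4.3525] v=[-1.6449]
Step 19: x=[4.2674] v=[-1.7021]
Step 20: x=[4.1797] v=[-1.7541]
Step 21: x=[4.0897] v=[-1.8009]
Step 22: x=[3.9976] v=[-1.8423]
Step 23: x=[3.9037] v=[-1.8782]
Step 24: x=[3.8083] v=[-1.9084]
Step 25: x=[3.7117] v=[-1.9329]
Step 26: x=[3.6141] v=[-1.9516]
Step 27: x=[3.5159] v=[-1.9644]
Step 28: x=[3.4173] v=[-1.9714]
Step 29: x=[3.3187] v=[-1.9724]
Step 30: x=[3.2203] v=[-1.9675]
Step 31: x=[3.1225] v=[-1.9567]
Step 32: x=[3.0255] v=[-1.9401]
Step 33: x=[2.9296] v=[-1.9176]
Step 34: x=[2.8351] v=[-1.8894]
Step 35: x=[2.7423] v=[-1.8555]
Step 36: x=[2.6515] v=[-1.8160]
Step 37: x=[2.5629] v=[-1.7711]
Step 38: x=[2.4769] v=[-1.7209]
Step 39: x=[2.3936] v=[-1.6655]
Step 40: x=[2.3133] v=[-1.6051]
Step 41: x=[2.2363] v=[-1.5399]
Step 42: x=[2.1628] v=[-1.4701]
Step 43: x=[2.0930] v=[-1.3959]
Step 44: x=[2.0271] v=[-1.3175]
Step 45: x=[1.9653] v=[-1.2351]
Step 46: x=[1.9079] v=[-1.1490]
Step 47: x=[1.8549] v=[-1.0595]
Step 48: x=[1.8066] v=[-0.9668]
Step 49: x=[1.7630] v=[-0.8712]
Step 50: x=[1.7244] v=[-0.7730]
Step 51: x=[1.6908] v=[-0.6725]
Step 52: x=[1.6623] v=[-0.5700]
Step 53: x=[1.6390] v=[-0.4657]
Step 54: x=[1.6210] v=[-0.3600]
Step 55: x=[1.6083] v=[-0.2533]
Step 56: x=[1.6010] v=[-0.1458]
Step 57: x=[1.5991] v=[-0.0379]
Step 58: x=[1.6026] v=[0.0702]
First v>=0 after going negative at step 58, time=2.9000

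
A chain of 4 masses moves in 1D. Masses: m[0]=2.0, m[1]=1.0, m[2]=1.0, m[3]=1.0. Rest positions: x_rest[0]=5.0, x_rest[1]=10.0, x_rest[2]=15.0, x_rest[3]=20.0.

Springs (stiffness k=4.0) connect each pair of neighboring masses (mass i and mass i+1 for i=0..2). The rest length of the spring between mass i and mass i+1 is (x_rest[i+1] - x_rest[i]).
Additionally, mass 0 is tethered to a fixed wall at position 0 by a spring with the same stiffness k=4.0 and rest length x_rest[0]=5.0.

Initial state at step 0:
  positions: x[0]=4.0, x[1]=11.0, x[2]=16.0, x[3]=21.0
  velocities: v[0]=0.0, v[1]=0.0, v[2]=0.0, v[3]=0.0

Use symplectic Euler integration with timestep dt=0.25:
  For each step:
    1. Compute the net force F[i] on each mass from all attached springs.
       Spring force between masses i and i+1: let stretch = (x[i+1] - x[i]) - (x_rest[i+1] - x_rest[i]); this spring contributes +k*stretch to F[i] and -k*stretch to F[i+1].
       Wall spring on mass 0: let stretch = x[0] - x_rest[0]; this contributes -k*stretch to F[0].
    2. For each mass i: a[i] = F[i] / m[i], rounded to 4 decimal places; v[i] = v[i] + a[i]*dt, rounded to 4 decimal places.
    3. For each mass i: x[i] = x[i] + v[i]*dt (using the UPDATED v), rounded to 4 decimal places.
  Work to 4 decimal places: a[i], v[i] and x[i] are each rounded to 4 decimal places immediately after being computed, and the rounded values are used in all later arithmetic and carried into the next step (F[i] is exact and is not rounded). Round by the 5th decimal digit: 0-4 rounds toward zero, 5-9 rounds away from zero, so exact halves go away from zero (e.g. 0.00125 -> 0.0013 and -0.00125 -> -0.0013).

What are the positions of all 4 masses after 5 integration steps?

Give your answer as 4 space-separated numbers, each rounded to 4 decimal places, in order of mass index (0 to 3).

Step 0: x=[4.0000 11.0000 16.0000 21.0000] v=[0.0000 0.0000 0.0000 0.0000]
Step 1: x=[4.3750 10.5000 16.0000 21.0000] v=[1.5000 -2.0000 0.0000 0.0000]
Step 2: x=[4.9688 9.8438 15.8750 21.0000] v=[2.3750 -2.6250 -0.5000 0.0000]
Step 3: x=[5.5508 9.4766 15.5235 20.9688] v=[2.3281 -1.4688 -1.4062 -0.1250]
Step 4: x=[5.9297 9.6397 15.0216 20.8262] v=[1.5156 0.6523 -2.0078 -0.5703]
Step 5: x=[6.0312 10.2208 14.6253 20.4825] v=[0.4058 2.3242 -1.5851 -1.3749]

Answer: 6.0312 10.2208 14.6253 20.4825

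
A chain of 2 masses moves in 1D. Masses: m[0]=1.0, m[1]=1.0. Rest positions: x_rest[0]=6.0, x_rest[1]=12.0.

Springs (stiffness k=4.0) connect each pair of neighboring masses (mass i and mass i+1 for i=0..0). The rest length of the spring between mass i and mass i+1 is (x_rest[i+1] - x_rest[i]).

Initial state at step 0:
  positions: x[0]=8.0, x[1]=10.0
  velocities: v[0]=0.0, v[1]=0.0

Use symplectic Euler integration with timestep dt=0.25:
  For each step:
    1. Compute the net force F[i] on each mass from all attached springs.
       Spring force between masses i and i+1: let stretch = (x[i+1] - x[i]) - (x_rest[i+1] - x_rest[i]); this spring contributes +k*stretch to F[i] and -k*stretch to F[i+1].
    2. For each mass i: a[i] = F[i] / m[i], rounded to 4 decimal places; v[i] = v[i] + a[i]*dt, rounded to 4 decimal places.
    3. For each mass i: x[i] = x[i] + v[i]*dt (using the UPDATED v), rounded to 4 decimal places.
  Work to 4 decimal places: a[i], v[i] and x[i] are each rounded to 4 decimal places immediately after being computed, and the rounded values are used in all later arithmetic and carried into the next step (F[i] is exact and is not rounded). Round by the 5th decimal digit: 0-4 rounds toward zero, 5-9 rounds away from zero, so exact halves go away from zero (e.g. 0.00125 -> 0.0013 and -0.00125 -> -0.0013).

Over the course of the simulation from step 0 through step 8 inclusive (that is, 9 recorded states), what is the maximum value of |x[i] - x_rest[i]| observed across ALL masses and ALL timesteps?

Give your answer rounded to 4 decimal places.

Step 0: x=[8.0000 10.0000] v=[0.0000 0.0000]
Step 1: x=[7.0000 11.0000] v=[-4.0000 4.0000]
Step 2: x=[5.5000 12.5000] v=[-6.0000 6.0000]
Step 3: x=[4.2500 13.7500] v=[-5.0000 5.0000]
Step 4: x=[3.8750 14.1250] v=[-1.5000 1.5000]
Step 5: x=[4.5625 13.4375] v=[2.7500 -2.7500]
Step 6: x=[5.9688 12.0313] v=[5.6250 -5.6250]
Step 7: x=[7.3907 10.6094] v=[5.6875 -5.6875]
Step 8: x=[8.1173 9.8829] v=[2.9062 -2.9062]
Max displacement = 2.1250

Answer: 2.1250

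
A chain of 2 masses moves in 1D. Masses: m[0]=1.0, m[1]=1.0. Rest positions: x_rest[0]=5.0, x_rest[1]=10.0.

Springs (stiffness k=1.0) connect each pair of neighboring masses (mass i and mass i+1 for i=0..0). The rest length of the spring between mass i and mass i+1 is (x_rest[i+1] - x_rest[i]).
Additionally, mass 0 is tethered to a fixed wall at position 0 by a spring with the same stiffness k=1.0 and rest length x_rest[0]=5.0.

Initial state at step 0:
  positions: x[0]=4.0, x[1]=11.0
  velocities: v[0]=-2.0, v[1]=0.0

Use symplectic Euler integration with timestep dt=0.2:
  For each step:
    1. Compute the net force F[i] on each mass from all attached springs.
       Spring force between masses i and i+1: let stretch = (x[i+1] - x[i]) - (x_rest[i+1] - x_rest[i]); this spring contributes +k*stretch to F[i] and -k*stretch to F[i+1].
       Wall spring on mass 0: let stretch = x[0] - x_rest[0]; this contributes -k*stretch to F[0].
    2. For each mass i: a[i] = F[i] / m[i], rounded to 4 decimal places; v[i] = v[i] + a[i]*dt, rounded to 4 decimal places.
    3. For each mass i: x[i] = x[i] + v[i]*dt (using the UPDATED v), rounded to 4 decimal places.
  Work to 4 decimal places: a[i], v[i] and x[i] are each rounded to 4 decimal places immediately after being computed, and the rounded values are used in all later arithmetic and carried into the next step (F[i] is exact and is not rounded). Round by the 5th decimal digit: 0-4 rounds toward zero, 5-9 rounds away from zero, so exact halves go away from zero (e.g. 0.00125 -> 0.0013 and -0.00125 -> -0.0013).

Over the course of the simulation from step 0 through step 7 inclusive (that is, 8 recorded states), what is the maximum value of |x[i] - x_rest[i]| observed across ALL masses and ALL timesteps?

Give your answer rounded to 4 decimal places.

Answer: 1.4208

Derivation:
Step 0: x=[4.0000 11.0000] v=[-2.0000 0.0000]
Step 1: x=[3.7200 10.9200] v=[-1.4000 -0.4000]
Step 2: x=[3.5792 10.7520] v=[-0.7040 -0.8400]
Step 3: x=[3.5821 10.4971] v=[0.0147 -1.2746]
Step 4: x=[3.7184 10.1656] v=[0.6813 -1.6576]
Step 5: x=[3.9638 9.7762] v=[1.2271 -1.9470]
Step 6: x=[4.2832 9.3543] v=[1.5968 -2.1095]
Step 7: x=[4.6341 8.9296] v=[1.7544 -2.1237]
Max displacement = 1.4208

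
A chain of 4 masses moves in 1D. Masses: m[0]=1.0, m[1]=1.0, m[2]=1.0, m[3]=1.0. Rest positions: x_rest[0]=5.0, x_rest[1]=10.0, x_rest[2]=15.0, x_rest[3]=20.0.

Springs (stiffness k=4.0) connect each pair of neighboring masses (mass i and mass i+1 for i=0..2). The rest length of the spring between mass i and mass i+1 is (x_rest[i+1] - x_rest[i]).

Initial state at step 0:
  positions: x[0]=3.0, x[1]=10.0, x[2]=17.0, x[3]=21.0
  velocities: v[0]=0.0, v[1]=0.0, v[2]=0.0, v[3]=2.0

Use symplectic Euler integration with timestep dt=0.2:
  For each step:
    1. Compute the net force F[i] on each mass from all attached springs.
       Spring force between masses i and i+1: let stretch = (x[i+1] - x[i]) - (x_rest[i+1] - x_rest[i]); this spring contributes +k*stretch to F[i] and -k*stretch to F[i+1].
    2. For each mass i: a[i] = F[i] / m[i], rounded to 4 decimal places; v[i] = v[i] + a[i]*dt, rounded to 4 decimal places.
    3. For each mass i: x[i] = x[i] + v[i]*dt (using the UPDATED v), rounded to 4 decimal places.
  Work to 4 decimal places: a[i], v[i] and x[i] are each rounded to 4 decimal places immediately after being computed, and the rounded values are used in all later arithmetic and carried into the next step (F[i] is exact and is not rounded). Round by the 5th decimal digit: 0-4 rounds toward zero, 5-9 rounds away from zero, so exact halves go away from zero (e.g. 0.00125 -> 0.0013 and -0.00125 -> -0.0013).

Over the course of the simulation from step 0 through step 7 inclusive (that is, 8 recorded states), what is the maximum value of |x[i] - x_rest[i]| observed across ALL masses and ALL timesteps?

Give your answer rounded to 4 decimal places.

Step 0: x=[3.0000 10.0000 17.0000 21.0000] v=[0.0000 0.0000 0.0000 2.0000]
Step 1: x=[3.3200 10.0000 16.5200 21.5600] v=[1.6000 0.0000 -2.4000 2.8000]
Step 2: x=[3.9088 9.9744 15.8032 22.1136] v=[2.9440 -0.1280 -3.5840 2.7680]
Step 3: x=[4.6681 9.9109 15.1635 22.4575] v=[3.7965 -0.3174 -3.1987 1.7197]
Step 4: x=[5.4662 9.8490 14.8504 22.4344] v=[3.9907 -0.3096 -1.5656 -0.1155]
Step 5: x=[6.1656 9.8861 14.9505 21.9979] v=[3.4969 0.1853 0.5005 -2.1827]
Step 6: x=[6.6603 10.1382 15.3679 21.2338] v=[2.4733 1.2604 2.0869 -3.8206]
Step 7: x=[6.9114 10.6706 15.8871 20.3311] v=[1.2556 2.6618 2.5959 -4.5133]
Max displacement = 2.4575

Answer: 2.4575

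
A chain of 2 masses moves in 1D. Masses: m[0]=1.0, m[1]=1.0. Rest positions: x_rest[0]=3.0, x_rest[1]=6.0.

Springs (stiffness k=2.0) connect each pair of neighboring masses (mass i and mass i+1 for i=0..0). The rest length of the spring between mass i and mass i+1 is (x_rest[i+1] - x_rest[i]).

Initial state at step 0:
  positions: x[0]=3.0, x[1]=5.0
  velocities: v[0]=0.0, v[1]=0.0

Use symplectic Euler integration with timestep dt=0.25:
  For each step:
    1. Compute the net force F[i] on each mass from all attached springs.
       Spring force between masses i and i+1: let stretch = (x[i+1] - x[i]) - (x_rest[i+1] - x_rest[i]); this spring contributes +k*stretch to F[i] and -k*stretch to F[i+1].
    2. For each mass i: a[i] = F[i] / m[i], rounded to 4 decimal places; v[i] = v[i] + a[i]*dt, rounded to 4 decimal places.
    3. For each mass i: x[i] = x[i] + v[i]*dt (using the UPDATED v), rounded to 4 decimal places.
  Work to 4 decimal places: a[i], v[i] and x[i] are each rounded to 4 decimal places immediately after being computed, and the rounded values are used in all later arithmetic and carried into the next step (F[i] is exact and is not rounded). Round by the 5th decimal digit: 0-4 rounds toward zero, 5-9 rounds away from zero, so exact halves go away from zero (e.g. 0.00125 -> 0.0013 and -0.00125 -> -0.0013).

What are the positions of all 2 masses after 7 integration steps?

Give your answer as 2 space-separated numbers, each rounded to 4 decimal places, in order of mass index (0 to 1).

Step 0: x=[3.0000 5.0000] v=[0.0000 0.0000]
Step 1: x=[2.8750 5.1250] v=[-0.5000 0.5000]
Step 2: x=[2.6563 5.3438] v=[-0.8750 0.8750]
Step 3: x=[2.3985 5.6016] v=[-1.0313 1.0313]
Step 4: x=[2.1661 5.8341] v=[-0.9298 0.9298]
Step 5: x=[2.0172 5.9831] v=[-0.5958 0.5958]
Step 6: x=[1.9890 6.0113] v=[-0.1129 0.1129]
Step 7: x=[2.0886 5.9117] v=[0.3983 -0.3983]

Answer: 2.0886 5.9117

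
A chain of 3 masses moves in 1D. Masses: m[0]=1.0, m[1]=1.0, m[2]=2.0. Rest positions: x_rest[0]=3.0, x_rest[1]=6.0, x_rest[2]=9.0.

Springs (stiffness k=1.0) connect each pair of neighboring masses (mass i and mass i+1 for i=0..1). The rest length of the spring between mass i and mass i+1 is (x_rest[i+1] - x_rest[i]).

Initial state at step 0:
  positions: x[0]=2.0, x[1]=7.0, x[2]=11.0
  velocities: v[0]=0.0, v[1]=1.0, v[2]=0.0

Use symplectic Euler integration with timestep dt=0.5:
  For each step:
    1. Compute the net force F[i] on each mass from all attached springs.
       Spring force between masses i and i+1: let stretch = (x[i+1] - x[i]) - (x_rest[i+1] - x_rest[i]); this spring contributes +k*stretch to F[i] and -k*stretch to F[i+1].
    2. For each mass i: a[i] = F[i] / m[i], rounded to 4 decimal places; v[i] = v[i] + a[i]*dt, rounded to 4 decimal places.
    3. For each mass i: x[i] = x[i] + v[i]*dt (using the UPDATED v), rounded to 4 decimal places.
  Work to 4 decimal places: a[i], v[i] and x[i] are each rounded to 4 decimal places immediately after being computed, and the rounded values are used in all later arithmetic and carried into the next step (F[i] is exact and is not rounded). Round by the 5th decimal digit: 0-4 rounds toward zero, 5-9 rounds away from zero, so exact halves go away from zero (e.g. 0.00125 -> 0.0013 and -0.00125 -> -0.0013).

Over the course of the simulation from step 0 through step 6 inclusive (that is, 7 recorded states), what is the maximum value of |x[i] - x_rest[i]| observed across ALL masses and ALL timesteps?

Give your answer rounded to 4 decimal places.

Answer: 3.5055

Derivation:
Step 0: x=[2.0000 7.0000 11.0000] v=[0.0000 1.0000 0.0000]
Step 1: x=[2.5000 7.2500 10.8750] v=[1.0000 0.5000 -0.2500]
Step 2: x=[3.4375 7.2188 10.6719] v=[1.8750 -0.0625 -0.4063]
Step 3: x=[4.5704 7.1055 10.4121] v=[2.2657 -0.2266 -0.5196]
Step 4: x=[5.5871 7.1851 10.1140] v=[2.0333 0.1592 -0.5963]
Step 5: x=[6.2533 7.5975 9.8248] v=[1.3323 0.8247 -0.5785]
Step 6: x=[6.5055 8.2307 9.6322] v=[0.5044 1.2663 -0.3853]
Max displacement = 3.5055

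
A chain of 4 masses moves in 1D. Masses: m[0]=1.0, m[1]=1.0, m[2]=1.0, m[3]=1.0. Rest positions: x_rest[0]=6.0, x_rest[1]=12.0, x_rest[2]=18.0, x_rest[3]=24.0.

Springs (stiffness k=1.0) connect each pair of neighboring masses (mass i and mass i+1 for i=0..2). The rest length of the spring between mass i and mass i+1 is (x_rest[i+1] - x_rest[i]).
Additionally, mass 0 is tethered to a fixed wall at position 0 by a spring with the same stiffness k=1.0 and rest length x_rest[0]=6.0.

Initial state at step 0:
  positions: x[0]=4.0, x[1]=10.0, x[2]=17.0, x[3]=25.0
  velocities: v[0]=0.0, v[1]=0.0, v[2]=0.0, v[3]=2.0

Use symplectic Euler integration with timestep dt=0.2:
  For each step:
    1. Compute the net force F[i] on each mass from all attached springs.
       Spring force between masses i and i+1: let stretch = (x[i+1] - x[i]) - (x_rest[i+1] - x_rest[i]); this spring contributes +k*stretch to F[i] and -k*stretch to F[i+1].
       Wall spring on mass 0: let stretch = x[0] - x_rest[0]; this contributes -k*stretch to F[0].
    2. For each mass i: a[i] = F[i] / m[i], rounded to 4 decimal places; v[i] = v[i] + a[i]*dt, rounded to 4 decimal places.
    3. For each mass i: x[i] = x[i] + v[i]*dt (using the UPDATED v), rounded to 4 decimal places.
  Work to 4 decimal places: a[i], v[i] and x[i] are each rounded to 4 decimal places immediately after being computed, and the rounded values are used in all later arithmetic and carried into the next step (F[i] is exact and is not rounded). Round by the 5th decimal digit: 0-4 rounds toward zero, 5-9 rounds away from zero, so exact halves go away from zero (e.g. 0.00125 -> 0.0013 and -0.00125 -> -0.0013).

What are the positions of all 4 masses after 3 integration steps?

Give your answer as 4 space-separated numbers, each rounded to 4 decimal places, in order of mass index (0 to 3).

Step 0: x=[4.0000 10.0000 17.0000 25.0000] v=[0.0000 0.0000 0.0000 2.0000]
Step 1: x=[4.0800 10.0400 17.0400 25.3200] v=[0.4000 0.2000 0.2000 1.6000]
Step 2: x=[4.2352 10.1216 17.1312 25.5488] v=[0.7760 0.4080 0.4560 1.1440]
Step 3: x=[4.4564 10.2481 17.2787 25.6809] v=[1.1062 0.6326 0.7376 0.6605]

Answer: 4.4564 10.2481 17.2787 25.6809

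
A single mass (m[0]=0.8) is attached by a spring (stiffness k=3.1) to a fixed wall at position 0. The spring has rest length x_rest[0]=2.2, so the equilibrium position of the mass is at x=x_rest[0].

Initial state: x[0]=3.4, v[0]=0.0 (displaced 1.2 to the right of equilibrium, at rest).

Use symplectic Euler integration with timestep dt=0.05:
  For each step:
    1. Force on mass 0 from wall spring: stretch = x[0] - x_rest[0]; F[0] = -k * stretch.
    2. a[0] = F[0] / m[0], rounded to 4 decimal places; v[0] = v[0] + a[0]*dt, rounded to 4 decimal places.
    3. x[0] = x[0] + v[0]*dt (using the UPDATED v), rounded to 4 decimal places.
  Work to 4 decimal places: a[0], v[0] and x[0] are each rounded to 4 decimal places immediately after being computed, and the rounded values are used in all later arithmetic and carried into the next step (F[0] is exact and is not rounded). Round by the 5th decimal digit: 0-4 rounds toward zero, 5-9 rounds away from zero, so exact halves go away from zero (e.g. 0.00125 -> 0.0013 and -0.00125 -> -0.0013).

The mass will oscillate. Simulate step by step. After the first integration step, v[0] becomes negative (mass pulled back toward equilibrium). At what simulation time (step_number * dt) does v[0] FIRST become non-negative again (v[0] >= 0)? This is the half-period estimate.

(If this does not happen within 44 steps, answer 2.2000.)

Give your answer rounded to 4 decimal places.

Answer: 1.6000

Derivation:
Step 0: x=[3.4000] v=[0.0000]
Step 1: x=[3.3884] v=[-0.2325]
Step 2: x=[3.3653] v=[-0.4628]
Step 3: x=[3.3309] v=[-0.6886]
Step 4: x=[3.2855] v=[-0.9077]
Step 5: x=[3.2296] v=[-1.1180]
Step 6: x=[3.1637] v=[-1.3175]
Step 7: x=[3.0885] v=[-1.5042]
Step 8: x=[3.0047] v=[-1.6763]
Step 9: x=[2.9131] v=[-1.8322]
Step 10: x=[2.8146] v=[-1.9704]
Step 11: x=[2.7101] v=[-2.0895]
Step 12: x=[2.6007] v=[-2.1883]
Step 13: x=[2.4874] v=[-2.2659]
Step 14: x=[2.3713] v=[-2.3216]
Step 15: x=[2.2536] v=[-2.3548]
Step 16: x=[2.1353] v=[-2.3652]
Step 17: x=[2.0177] v=[-2.3527]
Step 18: x=[1.9018] v=[-2.3174]
Step 19: x=[1.7888] v=[-2.2596]
Step 20: x=[1.6798] v=[-2.1799]
Step 21: x=[1.5758] v=[-2.0791]
Step 22: x=[1.4779] v=[-1.9582]
Step 23: x=[1.3870] v=[-1.8183]
Step 24: x=[1.3040] v=[-1.6608]
Step 25: x=[1.2296] v=[-1.4872]
Step 26: x=[1.1646] v=[-1.2992]
Step 27: x=[1.1097] v=[-1.0986]
Step 28: x=[1.0653] v=[-0.8874]
Step 29: x=[1.0319] v=[-0.6676]
Step 30: x=[1.0098] v=[-0.4413]
Step 31: x=[0.9993] v=[-0.2107]
Step 32: x=[1.0004] v=[0.0219]
First v>=0 after going negative at step 32, time=1.6000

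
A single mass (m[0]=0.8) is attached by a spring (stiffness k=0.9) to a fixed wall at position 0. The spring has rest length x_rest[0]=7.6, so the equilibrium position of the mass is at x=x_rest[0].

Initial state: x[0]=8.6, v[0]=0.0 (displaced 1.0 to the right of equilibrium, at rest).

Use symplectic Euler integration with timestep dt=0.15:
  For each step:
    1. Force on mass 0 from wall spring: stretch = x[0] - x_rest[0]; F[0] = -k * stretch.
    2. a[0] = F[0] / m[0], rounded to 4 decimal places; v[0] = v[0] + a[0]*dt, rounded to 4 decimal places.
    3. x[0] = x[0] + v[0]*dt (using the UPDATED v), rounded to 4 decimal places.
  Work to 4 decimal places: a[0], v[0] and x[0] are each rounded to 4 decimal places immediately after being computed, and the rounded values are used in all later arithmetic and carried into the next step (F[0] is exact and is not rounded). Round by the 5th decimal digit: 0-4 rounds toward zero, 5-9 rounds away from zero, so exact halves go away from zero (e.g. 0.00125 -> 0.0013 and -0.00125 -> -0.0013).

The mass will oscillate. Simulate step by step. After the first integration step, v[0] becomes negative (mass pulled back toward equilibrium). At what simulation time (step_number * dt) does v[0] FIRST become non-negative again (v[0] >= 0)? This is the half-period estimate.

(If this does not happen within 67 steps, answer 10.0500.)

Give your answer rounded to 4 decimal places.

Answer: 3.0000

Derivation:
Step 0: x=[8.6000] v=[0.0000]
Step 1: x=[8.5747] v=[-0.1688]
Step 2: x=[8.5247] v=[-0.3333]
Step 3: x=[8.4513] v=[-0.4893]
Step 4: x=[8.3564] v=[-0.6330]
Step 5: x=[8.2423] v=[-0.7607]
Step 6: x=[8.1119] v=[-0.8691]
Step 7: x=[7.9686] v=[-0.9555]
Step 8: x=[7.8159] v=[-1.0177]
Step 9: x=[7.6578] v=[-1.0541]
Step 10: x=[7.4982] v=[-1.0639]
Step 11: x=[7.3412] v=[-1.0467]
Step 12: x=[7.1908] v=[-1.0030]
Step 13: x=[7.0507] v=[-0.9339]
Step 14: x=[6.9245] v=[-0.8412]
Step 15: x=[6.8154] v=[-0.7272]
Step 16: x=[6.7262] v=[-0.5948]
Step 17: x=[6.6591] v=[-0.4474]
Step 18: x=[6.6158] v=[-0.2886]
Step 19: x=[6.5974] v=[-0.1225]
Step 20: x=[6.6044] v=[0.0467]
First v>=0 after going negative at step 20, time=3.0000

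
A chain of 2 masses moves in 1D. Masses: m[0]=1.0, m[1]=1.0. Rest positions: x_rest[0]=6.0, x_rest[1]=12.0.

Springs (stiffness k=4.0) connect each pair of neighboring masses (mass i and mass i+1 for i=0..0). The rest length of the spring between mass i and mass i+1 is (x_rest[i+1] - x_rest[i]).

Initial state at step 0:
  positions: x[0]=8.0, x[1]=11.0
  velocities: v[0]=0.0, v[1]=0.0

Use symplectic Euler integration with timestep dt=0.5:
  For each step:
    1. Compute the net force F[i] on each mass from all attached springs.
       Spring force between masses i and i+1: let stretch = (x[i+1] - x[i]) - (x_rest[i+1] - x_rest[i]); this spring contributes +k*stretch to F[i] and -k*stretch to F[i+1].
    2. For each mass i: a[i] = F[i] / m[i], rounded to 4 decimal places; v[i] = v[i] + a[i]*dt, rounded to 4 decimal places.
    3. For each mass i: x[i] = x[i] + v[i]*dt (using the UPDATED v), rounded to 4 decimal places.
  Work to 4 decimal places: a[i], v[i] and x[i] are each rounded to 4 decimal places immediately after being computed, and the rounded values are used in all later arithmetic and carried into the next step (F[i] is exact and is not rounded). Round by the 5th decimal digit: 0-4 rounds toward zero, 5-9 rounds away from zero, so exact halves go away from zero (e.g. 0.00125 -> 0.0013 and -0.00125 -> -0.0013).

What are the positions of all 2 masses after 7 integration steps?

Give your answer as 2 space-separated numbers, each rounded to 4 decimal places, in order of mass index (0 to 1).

Answer: 8.0000 11.0000

Derivation:
Step 0: x=[8.0000 11.0000] v=[0.0000 0.0000]
Step 1: x=[5.0000 14.0000] v=[-6.0000 6.0000]
Step 2: x=[5.0000 14.0000] v=[0.0000 0.0000]
Step 3: x=[8.0000 11.0000] v=[6.0000 -6.0000]
Step 4: x=[8.0000 11.0000] v=[0.0000 0.0000]
Step 5: x=[5.0000 14.0000] v=[-6.0000 6.0000]
Step 6: x=[5.0000 14.0000] v=[0.0000 0.0000]
Step 7: x=[8.0000 11.0000] v=[6.0000 -6.0000]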